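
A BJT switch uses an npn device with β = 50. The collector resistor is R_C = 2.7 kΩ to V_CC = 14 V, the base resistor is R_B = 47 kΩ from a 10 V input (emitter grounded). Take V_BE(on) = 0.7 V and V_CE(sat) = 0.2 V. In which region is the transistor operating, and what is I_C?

saturation; I_C ≈ 5.1 mA

Assume active: I_B = (10 − 0.7)/47 = 0.198 mA, giving I_C = β·I_B = 9.89 mA.
But then V_CE = 14 − 9.89×2.7 = -12.7 V < V_CE(sat) = 0.2 V — impossible in the active region.
So the transistor is saturated. With V_CE = 0.2 V, I_C = (V_CC − 0.2)/R_C = 13.8/2.7 = 5.11 mA.
Check: β·I_B = 9.89 mA > I_C = 5.11 mA, confirming saturation.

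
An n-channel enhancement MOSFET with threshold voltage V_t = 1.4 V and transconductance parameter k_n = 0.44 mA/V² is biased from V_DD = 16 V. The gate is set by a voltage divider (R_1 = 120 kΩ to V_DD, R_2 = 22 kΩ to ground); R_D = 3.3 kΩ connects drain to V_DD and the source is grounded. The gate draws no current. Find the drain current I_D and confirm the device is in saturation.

I_D ≈ 0.26 mA

V_G = V_DD·R_2/(R_1+R_2) = 16×22/142 = 2.48 V. With the source grounded, V_GS = V_G = 2.48 V.
Assume saturation: I_D = (k_n/2)(V_GS − V_t)² = (0.44/2)×(2.48 − 1.4)² = 0.22×1.08² = 0.256 mA.
V_DS = V_DD − I_D·R_D = 16 − 0.256×3.3 = 15.2 V.
Saturation requires V_DS ≥ V_GS − V_t = 1.08 V; 15.2 ≥ 1.08 ✓.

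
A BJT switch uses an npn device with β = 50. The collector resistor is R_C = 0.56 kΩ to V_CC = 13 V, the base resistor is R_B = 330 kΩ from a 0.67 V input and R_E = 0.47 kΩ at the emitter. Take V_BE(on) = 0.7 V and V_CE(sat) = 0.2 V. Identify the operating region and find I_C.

V_BB = 0.67 V ≤ V_BE(on) = 0.7 V, so the base-emitter junction is not forward biased.
The transistor is in cutoff: I_B = I_C = 0.

cutoff; I_C ≈ 0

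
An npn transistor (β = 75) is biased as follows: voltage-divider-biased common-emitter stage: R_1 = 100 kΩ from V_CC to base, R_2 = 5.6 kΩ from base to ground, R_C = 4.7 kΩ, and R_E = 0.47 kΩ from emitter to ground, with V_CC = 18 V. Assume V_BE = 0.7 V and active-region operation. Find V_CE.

Thevenize the base divider: V_Th = V_CC·R_2/(R_1+R_2) = 18×5.6/106 = 0.955 V, R_Th = R_1‖R_2 = 5.3 kΩ.
Base-emitter loop: V_Th = I_B·R_Th + V_BE + (β+1)I_B·R_E, so I_B = (0.955 − 0.7) / (5.3 + 76×0.47) = 0.0062 mA.
I_C = β·I_B = 75×0.0062 = 0.465 mA, and I_E = (β+1)I_B = 0.472 mA.
V_CE = V_CC − I_C·R_C − I_E·R_E = 18 − 0.465×4.7 − 0.472×0.47 = 15.6 V.
V_CE = 15.6 V > 0.2 V confirms active-region operation.

V_CE ≈ 16 V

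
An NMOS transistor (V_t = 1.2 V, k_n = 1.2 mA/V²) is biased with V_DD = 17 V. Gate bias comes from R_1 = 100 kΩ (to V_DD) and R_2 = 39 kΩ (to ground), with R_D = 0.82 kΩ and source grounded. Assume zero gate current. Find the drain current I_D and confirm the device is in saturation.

V_G = V_DD·R_2/(R_1+R_2) = 17×39/139 = 4.77 V. With the source grounded, V_GS = V_G = 4.77 V.
Assume saturation: I_D = (k_n/2)(V_GS − V_t)² = (1.2/2)×(4.77 − 1.2)² = 0.6×3.57² = 7.65 mA.
V_DS = V_DD − I_D·R_D = 17 − 7.65×0.82 = 10.7 V.
Saturation requires V_DS ≥ V_GS − V_t = 3.57 V; 10.7 ≥ 3.57 ✓.

I_D ≈ 7.6 mA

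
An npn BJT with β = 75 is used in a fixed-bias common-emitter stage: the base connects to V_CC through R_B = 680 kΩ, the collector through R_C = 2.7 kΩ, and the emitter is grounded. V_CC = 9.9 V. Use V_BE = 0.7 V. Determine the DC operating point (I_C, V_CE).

I_C ≈ 1 mA, V_CE ≈ 7.2 V

Base loop: V_CC = I_B·R_B + V_BE, so I_B = (9.9 − 0.7)/680 kΩ = 0.0135 mA.
In the active region I_C = β·I_B = 75 × 0.0135 = 1.01 mA.
Collector loop: V_CE = V_CC − I_C·R_C = 9.9 − 1.01×2.7 = 7.16 V.
Since V_CE = 7.16 V > V_CE(sat) ≈ 0.2 V, the transistor is in the active region as assumed.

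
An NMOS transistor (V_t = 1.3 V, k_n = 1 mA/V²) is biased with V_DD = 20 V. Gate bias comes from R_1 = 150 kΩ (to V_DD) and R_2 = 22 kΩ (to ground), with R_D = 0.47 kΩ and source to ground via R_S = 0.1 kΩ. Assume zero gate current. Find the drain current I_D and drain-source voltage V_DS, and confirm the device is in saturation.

I_D ≈ 0.71 mA, V_DS ≈ 20 V

V_G = V_DD·R_2/(R_1+R_2) = 20×22/172 = 2.56 V.
Assume saturation: I_D = (k_n/2)(V_GS − V_t)² with V_GS = V_G − I_D·R_S = 2.56 − 0.1·I_D.
Substituting gives 0.005·I_D² − 1.13·I_D + 0.791 = 0, with roots I_D = 0.705 or 224 mA.
The root I_D = 224 mA gives V_GS = -19.9 V ≤ V_t, so take I_D = 0.705 mA.
Then V_GS = 2.49 V and V_DS = V_DD − I_D(R_D+R_S) = 20 − 0.705×0.57 = 19.6 V.
Saturation requires V_DS ≥ V_GS − V_t = 1.19 V; 19.6 ≥ 1.19 ✓.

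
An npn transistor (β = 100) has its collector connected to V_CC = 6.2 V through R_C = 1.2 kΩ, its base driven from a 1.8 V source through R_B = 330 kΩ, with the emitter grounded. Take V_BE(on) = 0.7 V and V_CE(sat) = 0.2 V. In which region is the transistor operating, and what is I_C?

active; I_C ≈ 0.33 mA

Assume active. Base-emitter loop: I_B = (V_BB − V_BE)/R_B = (1.8 − 0.7)/330 = 0.00333 mA.
I_C = β·I_B = 100×0.00333 = 0.333 mA.
V_CE = V_CC − I_C·R_C = 6.2 − 0.333×1.2 = 5.8 V > V_CE(sat), so the active-region assumption holds.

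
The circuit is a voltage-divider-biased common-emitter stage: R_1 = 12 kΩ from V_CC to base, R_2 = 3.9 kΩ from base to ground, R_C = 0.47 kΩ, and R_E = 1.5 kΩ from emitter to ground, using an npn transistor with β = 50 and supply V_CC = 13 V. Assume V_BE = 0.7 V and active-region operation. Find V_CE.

Thevenize the base divider: V_Th = V_CC·R_2/(R_1+R_2) = 13×3.9/15.9 = 3.19 V, R_Th = R_1‖R_2 = 2.94 kΩ.
Base-emitter loop: V_Th = I_B·R_Th + V_BE + (β+1)I_B·R_E, so I_B = (3.19 − 0.7) / (2.94 + 51×1.5) = 0.0313 mA.
I_C = β·I_B = 50×0.0313 = 1.57 mA, and I_E = (β+1)I_B = 1.6 mA.
V_CE = V_CC − I_C·R_C − I_E·R_E = 13 − 1.57×0.47 − 1.6×1.5 = 9.87 V.
V_CE = 9.87 V > 0.2 V confirms active-region operation.

V_CE ≈ 9.9 V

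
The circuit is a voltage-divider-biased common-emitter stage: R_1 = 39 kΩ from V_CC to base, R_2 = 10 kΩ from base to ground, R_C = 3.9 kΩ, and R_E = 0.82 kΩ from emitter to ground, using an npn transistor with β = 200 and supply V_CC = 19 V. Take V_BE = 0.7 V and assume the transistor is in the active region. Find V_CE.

V_CE ≈ 1.6 V

Thevenize the base divider: V_Th = V_CC·R_2/(R_1+R_2) = 19×10/49 = 3.88 V, R_Th = R_1‖R_2 = 7.96 kΩ.
Base-emitter loop: V_Th = I_B·R_Th + V_BE + (β+1)I_B·R_E, so I_B = (3.88 − 0.7) / (7.96 + 201×0.82) = 0.0184 mA.
I_C = β·I_B = 200×0.0184 = 3.68 mA, and I_E = (β+1)I_B = 3.7 mA.
V_CE = V_CC − I_C·R_C − I_E·R_E = 19 − 3.68×3.9 − 3.7×0.82 = 1.62 V.
V_CE = 1.62 V > 0.2 V confirms active-region operation.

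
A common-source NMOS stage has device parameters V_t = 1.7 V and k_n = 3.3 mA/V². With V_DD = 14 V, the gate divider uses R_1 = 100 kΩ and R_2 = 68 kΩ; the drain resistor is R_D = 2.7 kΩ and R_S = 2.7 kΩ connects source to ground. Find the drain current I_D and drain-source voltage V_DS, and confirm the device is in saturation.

V_G = V_DD·R_2/(R_1+R_2) = 14×68/168 = 5.67 V.
Assume saturation: I_D = (k_n/2)(V_GS − V_t)² with V_GS = V_G − I_D·R_S = 5.67 − 2.7·I_D.
Substituting gives 12·I_D² − 36.3·I_D + 26 = 0, with roots I_D = 1.16 or 1.86 mA.
The root I_D = 1.86 mA gives V_GS = 0.638 V ≤ V_t, so take I_D = 1.16 mA.
Then V_GS = 2.54 V and V_DS = V_DD − I_D(R_D+R_S) = 14 − 1.16×5.4 = 7.74 V.
Saturation requires V_DS ≥ V_GS − V_t = 0.838 V; 7.74 ≥ 0.838 ✓.

I_D ≈ 1.2 mA, V_DS ≈ 7.7 V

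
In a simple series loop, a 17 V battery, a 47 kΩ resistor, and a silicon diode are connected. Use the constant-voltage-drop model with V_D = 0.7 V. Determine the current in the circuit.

I ≈ 0.35 mA

KVL around the loop: 17 = V_D + I·R = 0.7 + I × 47 kΩ.
So I = (17 − 0.7) / 47 kΩ = 16.3 / 47 = 0.347 mA.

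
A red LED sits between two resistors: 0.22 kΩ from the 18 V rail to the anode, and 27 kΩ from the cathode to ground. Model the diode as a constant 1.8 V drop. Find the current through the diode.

The two resistors are in series with the diode, so KVL gives 18 = I·0.22 + 1.8 + I·27.
I = (18 − 1.8) / (0.22 + 27) kΩ = 16.2 / 27.2 = 0.595 mA.

I ≈ 0.6 mA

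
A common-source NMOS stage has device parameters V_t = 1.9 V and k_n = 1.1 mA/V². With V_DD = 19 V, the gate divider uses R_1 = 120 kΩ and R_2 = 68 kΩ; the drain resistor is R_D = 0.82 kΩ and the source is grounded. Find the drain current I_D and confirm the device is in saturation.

V_G = V_DD·R_2/(R_1+R_2) = 19×68/188 = 6.87 V. With the source grounded, V_GS = V_G = 6.87 V.
Assume saturation: I_D = (k_n/2)(V_GS − V_t)² = (1.1/2)×(6.87 − 1.9)² = 0.55×4.97² = 13.6 mA.
V_DS = V_DD − I_D·R_D = 19 − 13.6×0.82 = 7.85 V.
Saturation requires V_DS ≥ V_GS − V_t = 4.97 V; 7.85 ≥ 4.97 ✓.

I_D ≈ 14 mA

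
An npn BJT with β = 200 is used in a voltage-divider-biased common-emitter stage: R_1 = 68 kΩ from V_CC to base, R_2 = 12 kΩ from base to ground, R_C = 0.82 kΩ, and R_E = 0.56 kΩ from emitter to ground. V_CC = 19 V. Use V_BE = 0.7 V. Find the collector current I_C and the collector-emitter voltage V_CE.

Thevenize the base divider: V_Th = V_CC·R_2/(R_1+R_2) = 19×12/80 = 2.85 V, R_Th = R_1‖R_2 = 10.2 kΩ.
Base-emitter loop: V_Th = I_B·R_Th + V_BE + (β+1)I_B·R_E, so I_B = (2.85 − 0.7) / (10.2 + 201×0.56) = 0.0175 mA.
I_C = β·I_B = 200×0.0175 = 3.5 mA, and I_E = (β+1)I_B = 3.52 mA.
V_CE = V_CC − I_C·R_C − I_E·R_E = 19 − 3.5×0.82 − 3.52×0.56 = 14.2 V.
V_CE = 14.2 V > 0.2 V confirms active-region operation.

I_C ≈ 3.5 mA, V_CE ≈ 14 V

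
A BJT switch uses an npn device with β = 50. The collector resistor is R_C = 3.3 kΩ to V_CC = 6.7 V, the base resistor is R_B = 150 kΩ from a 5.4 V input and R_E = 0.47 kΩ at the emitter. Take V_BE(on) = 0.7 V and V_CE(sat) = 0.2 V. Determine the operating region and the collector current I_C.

active; I_C ≈ 1.4 mA

Assume active. Base-emitter loop: I_B = (V_BB − V_BE)/(R_B + (β+1)R_E) = (5.4 − 0.7)/(150 + 51×0.47) = 0.027 mA.
I_C = β·I_B = 50×0.027 = 1.35 mA.
V_CE = V_CC − I_C·R_C − I_E·R_E = 6.7 − 1.35×3.3 − 1.38×0.47 = 1.59 V > V_CE(sat), so the active-region assumption holds.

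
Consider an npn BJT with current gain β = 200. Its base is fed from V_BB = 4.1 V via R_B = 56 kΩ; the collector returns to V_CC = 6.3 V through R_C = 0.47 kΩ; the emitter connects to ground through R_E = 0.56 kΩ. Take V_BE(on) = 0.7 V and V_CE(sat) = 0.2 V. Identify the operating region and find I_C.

Assume active. Base-emitter loop: I_B = (V_BB − V_BE)/(R_B + (β+1)R_E) = (4.1 − 0.7)/(56 + 201×0.56) = 0.0202 mA.
I_C = β·I_B = 200×0.0202 = 4.03 mA.
V_CE = V_CC − I_C·R_C − I_E·R_E = 6.3 − 4.03×0.47 − 4.05×0.56 = 2.13 V > V_CE(sat), so the active-region assumption holds.

active; I_C ≈ 4 mA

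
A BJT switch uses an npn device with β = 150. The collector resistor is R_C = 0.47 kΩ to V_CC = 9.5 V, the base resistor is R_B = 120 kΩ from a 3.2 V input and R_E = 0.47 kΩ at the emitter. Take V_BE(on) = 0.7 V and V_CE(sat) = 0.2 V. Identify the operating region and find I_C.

Assume active. Base-emitter loop: I_B = (V_BB − V_BE)/(R_B + (β+1)R_E) = (3.2 − 0.7)/(120 + 151×0.47) = 0.0131 mA.
I_C = β·I_B = 150×0.0131 = 1.96 mA.
V_CE = V_CC − I_C·R_C − I_E·R_E = 9.5 − 1.96×0.47 − 1.98×0.47 = 7.65 V > V_CE(sat), so the active-region assumption holds.

active; I_C ≈ 2 mA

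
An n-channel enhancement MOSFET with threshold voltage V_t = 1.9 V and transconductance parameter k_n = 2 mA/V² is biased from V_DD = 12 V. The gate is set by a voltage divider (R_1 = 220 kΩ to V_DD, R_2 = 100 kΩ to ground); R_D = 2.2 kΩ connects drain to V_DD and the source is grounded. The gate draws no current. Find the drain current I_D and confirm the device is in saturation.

I_D ≈ 3.4 mA

V_G = V_DD·R_2/(R_1+R_2) = 12×100/320 = 3.75 V. With the source grounded, V_GS = V_G = 3.75 V.
Assume saturation: I_D = (k_n/2)(V_GS − V_t)² = (2/2)×(3.75 − 1.9)² = 1×1.85² = 3.42 mA.
V_DS = V_DD − I_D·R_D = 12 − 3.42×2.2 = 4.47 V.
Saturation requires V_DS ≥ V_GS − V_t = 1.85 V; 4.47 ≥ 1.85 ✓.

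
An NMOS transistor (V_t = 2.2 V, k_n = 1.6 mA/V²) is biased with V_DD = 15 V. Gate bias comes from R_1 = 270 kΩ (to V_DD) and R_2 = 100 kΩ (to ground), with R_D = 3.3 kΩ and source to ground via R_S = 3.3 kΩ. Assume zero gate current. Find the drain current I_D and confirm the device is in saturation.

V_G = V_DD·R_2/(R_1+R_2) = 15×100/370 = 4.05 V.
Assume saturation: I_D = (k_n/2)(V_GS − V_t)² with V_GS = V_G − I_D·R_S = 4.05 − 3.3·I_D.
Substituting gives 8.71·I_D² − 10.8·I_D + 2.75 = 0, with roots I_D = 0.359 or 0.88 mA.
The root I_D = 0.88 mA gives V_GS = 1.15 V ≤ V_t, so take I_D = 0.359 mA.
Then V_GS = 2.87 V and V_DS = V_DD − I_D(R_D+R_S) = 15 − 0.359×6.6 = 12.6 V.
Saturation requires V_DS ≥ V_GS − V_t = 0.67 V; 12.6 ≥ 0.67 ✓.

I_D ≈ 0.36 mA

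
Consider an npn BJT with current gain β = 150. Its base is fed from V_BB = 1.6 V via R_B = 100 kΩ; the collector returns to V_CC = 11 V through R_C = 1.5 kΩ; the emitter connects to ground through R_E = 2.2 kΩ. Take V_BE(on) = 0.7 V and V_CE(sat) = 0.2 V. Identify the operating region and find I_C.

Assume active. Base-emitter loop: I_B = (V_BB − V_BE)/(R_B + (β+1)R_E) = (1.6 − 0.7)/(100 + 151×2.2) = 0.00208 mA.
I_C = β·I_B = 150×0.00208 = 0.312 mA.
V_CE = V_CC − I_C·R_C − I_E·R_E = 11 − 0.312×1.5 − 0.314×2.2 = 9.84 V > V_CE(sat), so the active-region assumption holds.

active; I_C ≈ 0.31 mA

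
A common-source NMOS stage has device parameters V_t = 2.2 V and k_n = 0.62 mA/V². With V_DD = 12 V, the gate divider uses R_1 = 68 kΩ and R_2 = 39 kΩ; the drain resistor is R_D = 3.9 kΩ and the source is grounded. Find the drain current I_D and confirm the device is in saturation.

I_D ≈ 1.5 mA

V_G = V_DD·R_2/(R_1+R_2) = 12×39/107 = 4.37 V. With the source grounded, V_GS = V_G = 4.37 V.
Assume saturation: I_D = (k_n/2)(V_GS − V_t)² = (0.62/2)×(4.37 − 2.2)² = 0.31×2.17² = 1.46 mA.
V_DS = V_DD − I_D·R_D = 12 − 1.46×3.9 = 6.29 V.
Saturation requires V_DS ≥ V_GS − V_t = 2.17 V; 6.29 ≥ 2.17 ✓.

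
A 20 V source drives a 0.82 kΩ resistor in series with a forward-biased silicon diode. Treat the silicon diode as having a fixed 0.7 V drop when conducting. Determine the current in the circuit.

KVL around the loop: 20 = V_D + I·R = 0.7 + I × 0.82 kΩ.
So I = (20 − 0.7) / 0.82 kΩ = 19.3 / 0.82 = 23.5 mA.

I ≈ 24 mA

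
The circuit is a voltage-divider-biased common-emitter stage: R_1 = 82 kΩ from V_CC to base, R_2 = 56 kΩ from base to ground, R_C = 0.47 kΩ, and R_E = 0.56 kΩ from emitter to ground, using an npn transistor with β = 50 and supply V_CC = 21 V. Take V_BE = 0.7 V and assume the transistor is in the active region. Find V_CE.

Thevenize the base divider: V_Th = V_CC·R_2/(R_1+R_2) = 21×56/138 = 8.52 V, R_Th = R_1‖R_2 = 33.3 kΩ.
Base-emitter loop: V_Th = I_B·R_Th + V_BE + (β+1)I_B·R_E, so I_B = (8.52 − 0.7) / (33.3 + 51×0.56) = 0.126 mA.
I_C = β·I_B = 50×0.126 = 6.32 mA, and I_E = (β+1)I_B = 6.45 mA.
V_CE = V_CC − I_C·R_C − I_E·R_E = 21 − 6.32×0.47 − 6.45×0.56 = 14.4 V.
V_CE = 14.4 V > 0.2 V confirms active-region operation.

V_CE ≈ 14 V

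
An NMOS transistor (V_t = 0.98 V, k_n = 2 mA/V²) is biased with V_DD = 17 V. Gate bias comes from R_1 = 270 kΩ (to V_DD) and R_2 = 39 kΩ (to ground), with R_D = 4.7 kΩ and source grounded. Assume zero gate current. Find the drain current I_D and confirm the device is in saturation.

V_G = V_DD·R_2/(R_1+R_2) = 17×39/309 = 2.15 V. With the source grounded, V_GS = V_G = 2.15 V.
Assume saturation: I_D = (k_n/2)(V_GS − V_t)² = (2/2)×(2.15 − 0.98)² = 1×1.17² = 1.36 mA.
V_DS = V_DD − I_D·R_D = 17 − 1.36×4.7 = 10.6 V.
Saturation requires V_DS ≥ V_GS − V_t = 1.17 V; 10.6 ≥ 1.17 ✓.

I_D ≈ 1.4 mA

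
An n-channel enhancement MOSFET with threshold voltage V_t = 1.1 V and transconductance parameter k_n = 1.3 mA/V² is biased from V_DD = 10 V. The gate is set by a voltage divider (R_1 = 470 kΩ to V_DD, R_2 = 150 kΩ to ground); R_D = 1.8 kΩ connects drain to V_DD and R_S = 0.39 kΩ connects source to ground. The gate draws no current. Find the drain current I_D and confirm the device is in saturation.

V_G = V_DD·R_2/(R_1+R_2) = 10×150/620 = 2.42 V.
Assume saturation: I_D = (k_n/2)(V_GS − V_t)² with V_GS = V_G − I_D·R_S = 2.42 − 0.39·I_D.
Substituting gives 0.0989·I_D² − 1.67·I_D + 1.13 = 0, with roots I_D = 0.708 or 16.2 mA.
The root I_D = 16.2 mA gives V_GS = -3.89 V ≤ V_t, so take I_D = 0.708 mA.
Then V_GS = 2.14 V and V_DS = V_DD − I_D(R_D+R_S) = 10 − 0.708×2.19 = 8.45 V.
Saturation requires V_DS ≥ V_GS − V_t = 1.04 V; 8.45 ≥ 1.04 ✓.

I_D ≈ 0.71 mA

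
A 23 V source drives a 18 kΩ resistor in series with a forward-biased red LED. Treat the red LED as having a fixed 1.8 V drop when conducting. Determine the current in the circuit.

KVL around the loop: 23 = V_D + I·R = 1.8 + I × 18 kΩ.
So I = (23 − 1.8) / 18 kΩ = 21.2 / 18 = 1.18 mA.

I ≈ 1.2 mA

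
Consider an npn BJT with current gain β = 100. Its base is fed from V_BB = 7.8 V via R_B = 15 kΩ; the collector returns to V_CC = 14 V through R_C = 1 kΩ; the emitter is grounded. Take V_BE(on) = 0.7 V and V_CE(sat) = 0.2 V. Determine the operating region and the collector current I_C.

Assume active: I_B = (7.8 − 0.7)/15 = 0.473 mA, giving I_C = β·I_B = 47.3 mA.
But then V_CE = 14 − 47.3×1 = -33.3 V < V_CE(sat) = 0.2 V — impossible in the active region.
So the transistor is saturated. With V_CE = 0.2 V, I_C = (V_CC − 0.2)/R_C = 13.8/1 = 13.8 mA.
Check: β·I_B = 47.3 mA > I_C = 13.8 mA, confirming saturation.

saturation; I_C ≈ 14 mA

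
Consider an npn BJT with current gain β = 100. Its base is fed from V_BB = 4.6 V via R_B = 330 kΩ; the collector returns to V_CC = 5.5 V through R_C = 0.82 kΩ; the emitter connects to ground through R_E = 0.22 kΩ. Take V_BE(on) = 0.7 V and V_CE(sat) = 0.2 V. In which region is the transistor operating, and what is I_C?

active; I_C ≈ 1.1 mA

Assume active. Base-emitter loop: I_B = (V_BB − V_BE)/(R_B + (β+1)R_E) = (4.6 − 0.7)/(330 + 101×0.22) = 0.0111 mA.
I_C = β·I_B = 100×0.0111 = 1.11 mA.
V_CE = V_CC − I_C·R_C − I_E·R_E = 5.5 − 1.11×0.82 − 1.12×0.22 = 4.35 V > V_CE(sat), so the active-region assumption holds.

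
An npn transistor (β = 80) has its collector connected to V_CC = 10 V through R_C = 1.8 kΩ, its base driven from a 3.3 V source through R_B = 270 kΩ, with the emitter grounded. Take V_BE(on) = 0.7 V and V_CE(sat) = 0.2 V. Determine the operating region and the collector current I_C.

active; I_C ≈ 0.77 mA

Assume active. Base-emitter loop: I_B = (V_BB − V_BE)/R_B = (3.3 − 0.7)/270 = 0.00963 mA.
I_C = β·I_B = 80×0.00963 = 0.77 mA.
V_CE = V_CC − I_C·R_C = 10 − 0.77×1.8 = 8.61 V > V_CE(sat), so the active-region assumption holds.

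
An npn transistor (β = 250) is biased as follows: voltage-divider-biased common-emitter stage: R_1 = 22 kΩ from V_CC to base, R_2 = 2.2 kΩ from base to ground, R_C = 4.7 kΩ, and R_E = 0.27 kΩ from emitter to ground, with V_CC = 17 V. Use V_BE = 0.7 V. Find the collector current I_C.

I_C ≈ 3 mA

Thevenize the base divider: V_Th = V_CC·R_2/(R_1+R_2) = 17×2.2/24.2 = 1.55 V, R_Th = R_1‖R_2 = 2 kΩ.
Base-emitter loop: V_Th = I_B·R_Th + V_BE + (β+1)I_B·R_E, so I_B = (1.55 − 0.7) / (2 + 251×0.27) = 0.0121 mA.
I_C = β·I_B = 250×0.0121 = 3.03 mA, and I_E = (β+1)I_B = 3.04 mA.
V_CE = V_CC − I_C·R_C − I_E·R_E = 17 − 3.03×4.7 − 3.04×0.27 = 1.94 V.
V_CE = 1.94 V > 0.2 V confirms active-region operation.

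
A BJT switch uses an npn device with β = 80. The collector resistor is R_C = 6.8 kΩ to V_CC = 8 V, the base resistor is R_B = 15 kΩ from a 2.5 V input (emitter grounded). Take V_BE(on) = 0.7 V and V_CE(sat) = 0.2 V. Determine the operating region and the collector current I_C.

saturation; I_C ≈ 1.1 mA

Assume active: I_B = (2.5 − 0.7)/15 = 0.12 mA, giving I_C = β·I_B = 9.6 mA.
But then V_CE = 8 − 9.6×6.8 = -57.3 V < V_CE(sat) = 0.2 V — impossible in the active region.
So the transistor is saturated. With V_CE = 0.2 V, I_C = (V_CC − 0.2)/R_C = 7.8/6.8 = 1.15 mA.
Check: β·I_B = 9.6 mA > I_C = 1.15 mA, confirming saturation.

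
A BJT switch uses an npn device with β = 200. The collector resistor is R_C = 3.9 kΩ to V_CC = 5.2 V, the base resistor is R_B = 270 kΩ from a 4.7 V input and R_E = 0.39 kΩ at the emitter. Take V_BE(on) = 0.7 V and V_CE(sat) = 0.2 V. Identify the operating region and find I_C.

Assume active: I_B = (4.7 − 0.7)/(270 + 201×0.39) = 0.0115 mA, I_C = β·I_B = 2.3 mA.
Then V_CE = 5.2 − 2.3×3.9 − 2.31×0.39 = -4.66 V < 0.2 V — the active assumption fails.
Re-solve with V_CE = 0.2 V. KCL at the emitter: V_E/R_E = (V_BB−0.7−V_E)/R_B + (V_CC−0.2−V_E)/R_C, giving V_E = 0.459 V.
I_C = (V_CC − 0.2 − V_E)/R_C = (5 − 0.459)/3.9 = 1.16 mA.
Check: I_B = (4 − 0.459)/270 = 0.0131 mA, and β·I_B = 2.62 mA > I_C, confirming saturation.

saturation; I_C ≈ 1.2 mA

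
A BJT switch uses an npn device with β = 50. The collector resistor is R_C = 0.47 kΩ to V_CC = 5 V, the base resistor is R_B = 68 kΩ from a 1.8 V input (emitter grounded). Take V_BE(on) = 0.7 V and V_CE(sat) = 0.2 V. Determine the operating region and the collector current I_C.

active; I_C ≈ 0.81 mA

Assume active. Base-emitter loop: I_B = (V_BB − V_BE)/R_B = (1.8 − 0.7)/68 = 0.0162 mA.
I_C = β·I_B = 50×0.0162 = 0.809 mA.
V_CE = V_CC − I_C·R_C = 5 − 0.809×0.47 = 4.62 V > V_CE(sat), so the active-region assumption holds.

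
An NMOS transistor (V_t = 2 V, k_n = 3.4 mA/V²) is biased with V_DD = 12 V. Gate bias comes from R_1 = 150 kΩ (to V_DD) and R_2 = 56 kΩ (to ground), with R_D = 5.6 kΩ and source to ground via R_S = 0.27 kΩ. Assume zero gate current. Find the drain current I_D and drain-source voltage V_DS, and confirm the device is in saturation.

V_G = V_DD·R_2/(R_1+R_2) = 12×56/206 = 3.26 V.
Assume saturation: I_D = (k_n/2)(V_GS − V_t)² with V_GS = V_G − I_D·R_S = 3.26 − 0.27·I_D.
Substituting gives 0.124·I_D² − 2.16·I_D + 2.71 = 0, with roots I_D = 1.36 or 16.1 mA.
The root I_D = 16.1 mA gives V_GS = -1.07 V ≤ V_t, so take I_D = 1.36 mA.
Then V_GS = 2.89 V and V_DS = V_DD − I_D(R_D+R_S) = 12 − 1.36×5.87 = 4.01 V.
Saturation requires V_DS ≥ V_GS − V_t = 0.895 V; 4.01 ≥ 0.895 ✓.

I_D ≈ 1.4 mA, V_DS ≈ 4 V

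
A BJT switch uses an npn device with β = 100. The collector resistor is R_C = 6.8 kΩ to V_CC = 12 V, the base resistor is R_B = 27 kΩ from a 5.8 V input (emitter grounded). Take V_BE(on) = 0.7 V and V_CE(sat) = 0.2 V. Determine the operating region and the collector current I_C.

saturation; I_C ≈ 1.7 mA

Assume active: I_B = (5.8 − 0.7)/27 = 0.189 mA, giving I_C = β·I_B = 18.9 mA.
But then V_CE = 12 − 18.9×6.8 = -116 V < V_CE(sat) = 0.2 V — impossible in the active region.
So the transistor is saturated. With V_CE = 0.2 V, I_C = (V_CC − 0.2)/R_C = 11.8/6.8 = 1.74 mA.
Check: β·I_B = 18.9 mA > I_C = 1.74 mA, confirming saturation.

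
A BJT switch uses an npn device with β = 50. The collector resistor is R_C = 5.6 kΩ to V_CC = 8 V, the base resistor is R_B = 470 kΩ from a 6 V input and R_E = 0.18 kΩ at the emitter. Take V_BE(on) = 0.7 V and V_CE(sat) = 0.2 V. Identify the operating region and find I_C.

active; I_C ≈ 0.55 mA

Assume active. Base-emitter loop: I_B = (V_BB − V_BE)/(R_B + (β+1)R_E) = (6 − 0.7)/(470 + 51×0.18) = 0.0111 mA.
I_C = β·I_B = 50×0.0111 = 0.553 mA.
V_CE = V_CC − I_C·R_C − I_E·R_E = 8 − 0.553×5.6 − 0.564×0.18 = 4.8 V > V_CE(sat), so the active-region assumption holds.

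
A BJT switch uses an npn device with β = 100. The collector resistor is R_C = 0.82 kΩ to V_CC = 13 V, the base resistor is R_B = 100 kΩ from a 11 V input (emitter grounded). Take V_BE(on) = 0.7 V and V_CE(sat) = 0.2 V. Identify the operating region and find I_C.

active; I_C ≈ 10 mA

Assume active. Base-emitter loop: I_B = (V_BB − V_BE)/R_B = (11 − 0.7)/100 = 0.103 mA.
I_C = β·I_B = 100×0.103 = 10.3 mA.
V_CE = V_CC − I_C·R_C = 13 − 10.3×0.82 = 4.55 V > V_CE(sat), so the active-region assumption holds.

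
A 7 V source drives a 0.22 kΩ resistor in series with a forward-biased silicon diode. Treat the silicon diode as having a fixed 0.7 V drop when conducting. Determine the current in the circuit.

I ≈ 29 mA

KVL around the loop: 7 = V_D + I·R = 0.7 + I × 0.22 kΩ.
So I = (7 − 0.7) / 0.22 kΩ = 6.3 / 0.22 = 28.6 mA.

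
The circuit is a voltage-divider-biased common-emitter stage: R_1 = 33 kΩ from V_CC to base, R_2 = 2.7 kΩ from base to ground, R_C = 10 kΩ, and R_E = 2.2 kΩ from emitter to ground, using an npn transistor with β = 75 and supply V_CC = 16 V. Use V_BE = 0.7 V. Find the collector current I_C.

Thevenize the base divider: V_Th = V_CC·R_2/(R_1+R_2) = 16×2.7/35.7 = 1.21 V, R_Th = R_1‖R_2 = 2.5 kΩ.
Base-emitter loop: V_Th = I_B·R_Th + V_BE + (β+1)I_B·R_E, so I_B = (1.21 − 0.7) / (2.5 + 76×2.2) = 0.00301 mA.
I_C = β·I_B = 75×0.00301 = 0.225 mA, and I_E = (β+1)I_B = 0.228 mA.
V_CE = V_CC − I_C·R_C − I_E·R_E = 16 − 0.225×10 − 0.228×2.2 = 13.2 V.
V_CE = 13.2 V > 0.2 V confirms active-region operation.

I_C ≈ 0.23 mA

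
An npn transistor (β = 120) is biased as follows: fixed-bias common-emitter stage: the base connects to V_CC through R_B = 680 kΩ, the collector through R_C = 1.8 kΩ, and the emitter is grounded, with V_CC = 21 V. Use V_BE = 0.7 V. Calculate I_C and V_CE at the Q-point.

I_C ≈ 3.6 mA, V_CE ≈ 15 V

Base loop: V_CC = I_B·R_B + V_BE, so I_B = (21 − 0.7)/680 kΩ = 0.0299 mA.
In the active region I_C = β·I_B = 120 × 0.0299 = 3.58 mA.
Collector loop: V_CE = V_CC − I_C·R_C = 21 − 3.58×1.8 = 14.6 V.
Since V_CE = 14.6 V > V_CE(sat) ≈ 0.2 V, the transistor is in the active region as assumed.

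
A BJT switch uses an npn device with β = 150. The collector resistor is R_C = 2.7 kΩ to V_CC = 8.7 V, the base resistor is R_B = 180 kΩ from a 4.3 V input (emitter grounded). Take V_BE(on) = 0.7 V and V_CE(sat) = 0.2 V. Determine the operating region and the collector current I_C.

Assume active. Base-emitter loop: I_B = (V_BB − V_BE)/R_B = (4.3 − 0.7)/180 = 0.02 mA.
I_C = β·I_B = 150×0.02 = 3 mA.
V_CE = V_CC − I_C·R_C = 8.7 − 3×2.7 = 0.6 V > V_CE(sat), so the active-region assumption holds.

active; I_C ≈ 3 mA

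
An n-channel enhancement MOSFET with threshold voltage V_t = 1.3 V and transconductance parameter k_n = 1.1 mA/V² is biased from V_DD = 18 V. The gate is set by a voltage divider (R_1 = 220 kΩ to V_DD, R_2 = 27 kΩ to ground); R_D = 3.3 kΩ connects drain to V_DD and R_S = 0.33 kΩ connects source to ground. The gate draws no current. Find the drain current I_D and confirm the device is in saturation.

I_D ≈ 0.2 mA

V_G = V_DD·R_2/(R_1+R_2) = 18×27/247 = 1.97 V.
Assume saturation: I_D = (k_n/2)(V_GS − V_t)² with V_GS = V_G − I_D·R_S = 1.97 − 0.33·I_D.
Substituting gives 0.0599·I_D² − 1.24·I_D + 0.245 = 0, with roots I_D = 0.199 or 20.5 mA.
The root I_D = 20.5 mA gives V_GS = -4.81 V ≤ V_t, so take I_D = 0.199 mA.
Then V_GS = 1.9 V and V_DS = V_DD − I_D(R_D+R_S) = 18 − 0.199×3.63 = 17.3 V.
Saturation requires V_DS ≥ V_GS − V_t = 0.602 V; 17.3 ≥ 0.602 ✓.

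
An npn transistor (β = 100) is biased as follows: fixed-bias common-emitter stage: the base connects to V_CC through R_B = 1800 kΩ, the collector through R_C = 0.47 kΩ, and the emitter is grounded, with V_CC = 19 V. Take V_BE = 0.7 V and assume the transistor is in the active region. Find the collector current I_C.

I_C ≈ 1 mA

Base loop: V_CC = I_B·R_B + V_BE, so I_B = (19 − 0.7)/1800 kΩ = 0.0102 mA.
In the active region I_C = β·I_B = 100 × 0.0102 = 1.02 mA.
Collector loop: V_CE = V_CC − I_C·R_C = 19 − 1.02×0.47 = 18.5 V.
Since V_CE = 18.5 V > V_CE(sat) ≈ 0.2 V, the transistor is in the active region as assumed.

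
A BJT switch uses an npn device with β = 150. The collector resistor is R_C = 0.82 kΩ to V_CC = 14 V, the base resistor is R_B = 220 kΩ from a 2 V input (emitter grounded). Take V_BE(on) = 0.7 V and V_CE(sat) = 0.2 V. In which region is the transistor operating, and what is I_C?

active; I_C ≈ 0.89 mA

Assume active. Base-emitter loop: I_B = (V_BB − V_BE)/R_B = (2 − 0.7)/220 = 0.00591 mA.
I_C = β·I_B = 150×0.00591 = 0.886 mA.
V_CE = V_CC − I_C·R_C = 14 − 0.886×0.82 = 13.3 V > V_CE(sat), so the active-region assumption holds.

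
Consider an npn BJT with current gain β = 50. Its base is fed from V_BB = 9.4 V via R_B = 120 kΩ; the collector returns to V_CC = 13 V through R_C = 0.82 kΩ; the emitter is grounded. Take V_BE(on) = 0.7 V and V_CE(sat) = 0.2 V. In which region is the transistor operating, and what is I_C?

Assume active. Base-emitter loop: I_B = (V_BB − V_BE)/R_B = (9.4 − 0.7)/120 = 0.0725 mA.
I_C = β·I_B = 50×0.0725 = 3.63 mA.
V_CE = V_CC − I_C·R_C = 13 − 3.63×0.82 = 10 V > V_CE(sat), so the active-region assumption holds.

active; I_C ≈ 3.6 mA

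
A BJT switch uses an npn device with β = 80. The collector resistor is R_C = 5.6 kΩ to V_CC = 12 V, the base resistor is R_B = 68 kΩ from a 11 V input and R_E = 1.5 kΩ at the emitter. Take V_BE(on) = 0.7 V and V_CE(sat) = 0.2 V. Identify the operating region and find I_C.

saturation; I_C ≈ 1.6 mA

Assume active: I_B = (11 − 0.7)/(68 + 81×1.5) = 0.0544 mA, I_C = β·I_B = 4.35 mA.
Then V_CE = 12 − 4.35×5.6 − 4.4×1.5 = -19 V < 0.2 V — the active assumption fails.
Re-solve with V_CE = 0.2 V. KCL at the emitter: V_E/R_E = (V_BB−0.7−V_E)/R_B + (V_CC−0.2−V_E)/R_C, giving V_E = 2.63 V.
I_C = (V_CC − 0.2 − V_E)/R_C = (11.8 − 2.63)/5.6 = 1.64 mA.
Check: I_B = (10.3 − 2.63)/68 = 0.113 mA, and β·I_B = 9.03 mA > I_C, confirming saturation.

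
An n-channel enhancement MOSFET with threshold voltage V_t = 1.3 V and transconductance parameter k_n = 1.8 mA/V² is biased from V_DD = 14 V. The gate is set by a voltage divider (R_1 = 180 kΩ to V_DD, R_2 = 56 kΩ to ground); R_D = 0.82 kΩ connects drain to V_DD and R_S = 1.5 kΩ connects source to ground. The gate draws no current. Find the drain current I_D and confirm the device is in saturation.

V_G = V_DD·R_2/(R_1+R_2) = 14×56/236 = 3.32 V.
Assume saturation: I_D = (k_n/2)(V_GS − V_t)² with V_GS = V_G − I_D·R_S = 3.32 − 1.5·I_D.
Substituting gives 2.03·I_D² − 6.46·I_D + 3.68 = 0, with roots I_D = 0.742 or 2.45 mA.
The root I_D = 2.45 mA gives V_GS = -0.349 V ≤ V_t, so take I_D = 0.742 mA.
Then V_GS = 2.21 V and V_DS = V_DD − I_D(R_D+R_S) = 14 − 0.742×2.32 = 12.3 V.
Saturation requires V_DS ≥ V_GS − V_t = 0.908 V; 12.3 ≥ 0.908 ✓.

I_D ≈ 0.74 mA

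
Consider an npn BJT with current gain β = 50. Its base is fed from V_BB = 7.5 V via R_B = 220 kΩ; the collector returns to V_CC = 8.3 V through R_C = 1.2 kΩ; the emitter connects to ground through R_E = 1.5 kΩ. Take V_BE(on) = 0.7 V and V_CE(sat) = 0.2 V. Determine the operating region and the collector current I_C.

active; I_C ≈ 1.1 mA

Assume active. Base-emitter loop: I_B = (V_BB − V_BE)/(R_B + (β+1)R_E) = (7.5 − 0.7)/(220 + 51×1.5) = 0.0229 mA.
I_C = β·I_B = 50×0.0229 = 1.15 mA.
V_CE = V_CC − I_C·R_C − I_E·R_E = 8.3 − 1.15×1.2 − 1.17×1.5 = 5.17 V > V_CE(sat), so the active-region assumption holds.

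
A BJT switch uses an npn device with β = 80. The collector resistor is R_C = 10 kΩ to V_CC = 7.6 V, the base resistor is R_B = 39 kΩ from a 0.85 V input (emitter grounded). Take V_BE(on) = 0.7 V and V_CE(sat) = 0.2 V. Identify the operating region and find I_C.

active; I_C ≈ 0.31 mA

Assume active. Base-emitter loop: I_B = (V_BB − V_BE)/R_B = (0.85 − 0.7)/39 = 0.00385 mA.
I_C = β·I_B = 80×0.00385 = 0.308 mA.
V_CE = V_CC − I_C·R_C = 7.6 − 0.308×10 = 4.52 V > V_CE(sat), so the active-region assumption holds.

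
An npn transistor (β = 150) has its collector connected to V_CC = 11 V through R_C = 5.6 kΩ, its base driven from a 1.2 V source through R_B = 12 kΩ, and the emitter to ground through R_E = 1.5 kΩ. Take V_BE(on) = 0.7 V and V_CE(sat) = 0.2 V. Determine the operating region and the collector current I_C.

Assume active. Base-emitter loop: I_B = (V_BB − V_BE)/(R_B + (β+1)R_E) = (1.2 − 0.7)/(12 + 151×1.5) = 0.0021 mA.
I_C = β·I_B = 150×0.0021 = 0.314 mA.
V_CE = V_CC − I_C·R_C − I_E·R_E = 11 − 0.314×5.6 − 0.317×1.5 = 8.76 V > V_CE(sat), so the active-region assumption holds.

active; I_C ≈ 0.31 mA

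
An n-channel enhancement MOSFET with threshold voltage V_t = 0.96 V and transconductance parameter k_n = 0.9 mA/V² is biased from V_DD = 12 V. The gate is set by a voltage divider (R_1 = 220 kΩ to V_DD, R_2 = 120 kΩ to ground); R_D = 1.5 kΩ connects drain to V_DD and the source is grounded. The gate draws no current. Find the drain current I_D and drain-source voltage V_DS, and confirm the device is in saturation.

V_G = V_DD·R_2/(R_1+R_2) = 12×120/340 = 4.24 V. With the source grounded, V_GS = V_G = 4.24 V.
Assume saturation: I_D = (k_n/2)(V_GS − V_t)² = (0.9/2)×(4.24 − 0.96)² = 0.45×3.28² = 4.83 mA.
V_DS = V_DD − I_D·R_D = 12 − 4.83×1.5 = 4.76 V.
Saturation requires V_DS ≥ V_GS − V_t = 3.28 V; 4.76 ≥ 3.28 ✓.

I_D ≈ 4.8 mA, V_DS ≈ 4.8 V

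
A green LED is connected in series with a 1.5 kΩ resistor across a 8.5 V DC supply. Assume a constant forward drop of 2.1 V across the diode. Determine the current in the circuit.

KVL around the loop: 8.5 = V_D + I·R = 2.1 + I × 1.5 kΩ.
So I = (8.5 − 2.1) / 1.5 kΩ = 6.4 / 1.5 = 4.27 mA.

I ≈ 4.3 mA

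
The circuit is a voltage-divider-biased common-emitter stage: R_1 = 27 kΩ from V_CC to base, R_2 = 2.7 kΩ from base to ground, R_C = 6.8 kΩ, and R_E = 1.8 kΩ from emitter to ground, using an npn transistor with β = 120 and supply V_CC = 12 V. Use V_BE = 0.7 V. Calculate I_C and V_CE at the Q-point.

I_C ≈ 0.21 mA, V_CE ≈ 10 V

Thevenize the base divider: V_Th = V_CC·R_2/(R_1+R_2) = 12×2.7/29.7 = 1.09 V, R_Th = R_1‖R_2 = 2.45 kΩ.
Base-emitter loop: V_Th = I_B·R_Th + V_BE + (β+1)I_B·R_E, so I_B = (1.09 − 0.7) / (2.45 + 121×1.8) = 0.00177 mA.
I_C = β·I_B = 120×0.00177 = 0.213 mA, and I_E = (β+1)I_B = 0.215 mA.
V_CE = V_CC − I_C·R_C − I_E·R_E = 12 − 0.213×6.8 − 0.215×1.8 = 10.2 V.
V_CE = 10.2 V > 0.2 V confirms active-region operation.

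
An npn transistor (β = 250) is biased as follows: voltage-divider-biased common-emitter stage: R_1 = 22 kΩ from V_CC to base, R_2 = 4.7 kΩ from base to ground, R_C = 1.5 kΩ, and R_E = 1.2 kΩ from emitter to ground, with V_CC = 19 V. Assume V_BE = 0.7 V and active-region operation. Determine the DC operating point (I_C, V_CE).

I_C ≈ 2.2 mA, V_CE ≈ 13 V

Thevenize the base divider: V_Th = V_CC·R_2/(R_1+R_2) = 19×4.7/26.7 = 3.34 V, R_Th = R_1‖R_2 = 3.87 kΩ.
Base-emitter loop: V_Th = I_B·R_Th + V_BE + (β+1)I_B·R_E, so I_B = (3.34 − 0.7) / (3.87 + 251×1.2) = 0.00867 mA.
I_C = β·I_B = 250×0.00867 = 2.17 mA, and I_E = (β+1)I_B = 2.18 mA.
V_CE = V_CC − I_C·R_C − I_E·R_E = 19 − 2.17×1.5 − 2.18×1.2 = 13.1 V.
V_CE = 13.1 V > 0.2 V confirms active-region operation.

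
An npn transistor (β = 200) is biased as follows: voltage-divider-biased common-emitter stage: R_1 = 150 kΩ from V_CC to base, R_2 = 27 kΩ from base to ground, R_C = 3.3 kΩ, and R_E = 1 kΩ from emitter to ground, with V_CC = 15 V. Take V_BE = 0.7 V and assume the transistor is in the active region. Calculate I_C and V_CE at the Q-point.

Thevenize the base divider: V_Th = V_CC·R_2/(R_1+R_2) = 15×27/177 = 2.29 V, R_Th = R_1‖R_2 = 22.9 kΩ.
Base-emitter loop: V_Th = I_B·R_Th + V_BE + (β+1)I_B·R_E, so I_B = (2.29 − 0.7) / (22.9 + 201×1) = 0.00709 mA.
I_C = β·I_B = 200×0.00709 = 1.42 mA, and I_E = (β+1)I_B = 1.43 mA.
V_CE = V_CC − I_C·R_C − I_E·R_E = 15 − 1.42×3.3 − 1.43×1 = 8.89 V.
V_CE = 8.89 V > 0.2 V confirms active-region operation.

I_C ≈ 1.4 mA, V_CE ≈ 8.9 V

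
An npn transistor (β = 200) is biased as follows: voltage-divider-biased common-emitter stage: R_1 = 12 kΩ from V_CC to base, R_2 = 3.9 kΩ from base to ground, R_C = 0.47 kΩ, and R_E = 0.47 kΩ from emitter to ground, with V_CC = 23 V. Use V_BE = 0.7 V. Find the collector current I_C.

I_C ≈ 10 mA

Thevenize the base divider: V_Th = V_CC·R_2/(R_1+R_2) = 23×3.9/15.9 = 5.64 V, R_Th = R_1‖R_2 = 2.94 kΩ.
Base-emitter loop: V_Th = I_B·R_Th + V_BE + (β+1)I_B·R_E, so I_B = (5.64 − 0.7) / (2.94 + 201×0.47) = 0.0507 mA.
I_C = β·I_B = 200×0.0507 = 10.1 mA, and I_E = (β+1)I_B = 10.2 mA.
V_CE = V_CC − I_C·R_C − I_E·R_E = 23 − 10.1×0.47 − 10.2×0.47 = 13.4 V.
V_CE = 13.4 V > 0.2 V confirms active-region operation.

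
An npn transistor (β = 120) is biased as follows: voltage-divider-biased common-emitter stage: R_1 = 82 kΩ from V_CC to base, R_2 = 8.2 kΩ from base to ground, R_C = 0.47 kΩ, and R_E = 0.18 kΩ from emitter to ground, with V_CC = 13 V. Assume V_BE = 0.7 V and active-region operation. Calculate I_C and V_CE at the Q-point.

Thevenize the base divider: V_Th = V_CC·R_2/(R_1+R_2) = 13×8.2/90.2 = 1.18 V, R_Th = R_1‖R_2 = 7.45 kΩ.
Base-emitter loop: V_Th = I_B·R_Th + V_BE + (β+1)I_B·R_E, so I_B = (1.18 − 0.7) / (7.45 + 121×0.18) = 0.0165 mA.
I_C = β·I_B = 120×0.0165 = 1.98 mA, and I_E = (β+1)I_B = 1.99 mA.
V_CE = V_CC − I_C·R_C − I_E·R_E = 13 − 1.98×0.47 − 1.99×0.18 = 11.7 V.
V_CE = 11.7 V > 0.2 V confirms active-region operation.

I_C ≈ 2 mA, V_CE ≈ 12 V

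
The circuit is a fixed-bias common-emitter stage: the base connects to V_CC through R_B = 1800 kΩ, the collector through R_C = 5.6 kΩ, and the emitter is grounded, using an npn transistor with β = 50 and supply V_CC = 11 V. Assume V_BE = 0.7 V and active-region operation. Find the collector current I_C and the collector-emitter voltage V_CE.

I_C ≈ 0.29 mA, V_CE ≈ 9.4 V

Base loop: V_CC = I_B·R_B + V_BE, so I_B = (11 − 0.7)/1800 kΩ = 0.00572 mA.
In the active region I_C = β·I_B = 50 × 0.00572 = 0.286 mA.
Collector loop: V_CE = V_CC − I_C·R_C = 11 − 0.286×5.6 = 9.4 V.
Since V_CE = 9.4 V > V_CE(sat) ≈ 0.2 V, the transistor is in the active region as assumed.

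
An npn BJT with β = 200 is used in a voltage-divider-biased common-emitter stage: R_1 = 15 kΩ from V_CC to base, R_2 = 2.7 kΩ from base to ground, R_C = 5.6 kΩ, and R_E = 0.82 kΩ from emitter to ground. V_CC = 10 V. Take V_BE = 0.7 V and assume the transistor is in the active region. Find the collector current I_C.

Thevenize the base divider: V_Th = V_CC·R_2/(R_1+R_2) = 10×2.7/17.7 = 1.53 V, R_Th = R_1‖R_2 = 2.29 kΩ.
Base-emitter loop: V_Th = I_B·R_Th + V_BE + (β+1)I_B·R_E, so I_B = (1.53 − 0.7) / (2.29 + 201×0.82) = 0.00494 mA.
I_C = β·I_B = 200×0.00494 = 0.988 mA, and I_E = (β+1)I_B = 0.993 mA.
V_CE = V_CC − I_C·R_C − I_E·R_E = 10 − 0.988×5.6 − 0.993×0.82 = 3.65 V.
V_CE = 3.65 V > 0.2 V confirms active-region operation.

I_C ≈ 0.99 mA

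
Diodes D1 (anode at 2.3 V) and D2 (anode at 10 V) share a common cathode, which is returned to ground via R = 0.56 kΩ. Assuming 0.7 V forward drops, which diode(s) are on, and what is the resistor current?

Assume both conduct. Then node N would need to be at both 2.3−0.7 = 1.6 V and 10−0.7 = 9.3 V, which is impossible.
Assume only D2 conducts: V_N = 10 − 0.7 = 9.3 V, so I_R = 9.3/0.56 = 16.6 mA.
Check D1: its anode-to-cathode voltage is 2.3 − 9.3 = -7 V < 0.7 V, so it is off. The assumption is consistent.

Only D2 conducts; I_R ≈ 17 mA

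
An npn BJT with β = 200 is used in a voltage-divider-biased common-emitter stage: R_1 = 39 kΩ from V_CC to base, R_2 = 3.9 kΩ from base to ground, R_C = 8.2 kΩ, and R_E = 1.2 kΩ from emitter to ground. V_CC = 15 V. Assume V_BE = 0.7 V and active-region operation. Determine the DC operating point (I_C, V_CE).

Thevenize the base divider: V_Th = V_CC·R_2/(R_1+R_2) = 15×3.9/42.9 = 1.36 V, R_Th = R_1‖R_2 = 3.55 kΩ.
Base-emitter loop: V_Th = I_B·R_Th + V_BE + (β+1)I_B·R_E, so I_B = (1.36 − 0.7) / (3.55 + 201×1.2) = 0.00271 mA.
I_C = β·I_B = 200×0.00271 = 0.542 mA, and I_E = (β+1)I_B = 0.545 mA.
V_CE = V_CC − I_C·R_C − I_E·R_E = 15 − 0.542×8.2 − 0.545×1.2 = 9.9 V.
V_CE = 9.9 V > 0.2 V confirms active-region operation.

I_C ≈ 0.54 mA, V_CE ≈ 9.9 V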